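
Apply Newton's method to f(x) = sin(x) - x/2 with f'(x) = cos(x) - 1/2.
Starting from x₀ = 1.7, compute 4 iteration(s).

f(x) = sin(x) - x/2
f'(x) = cos(x) - 1/2
x₀ = 1.7

Newton-Raphson formula: x_{n+1} = x_n - f(x_n)/f'(x_n)

Iteration 1:
  f(1.700000) = 0.141665
  f'(1.700000) = -0.628844
  x_1 = 1.700000 - 0.141665/(-0.628844) = 1.925278
Iteration 2:
  f(1.925278) = -0.024812
  f'(1.925278) = -0.847104
  x_2 = 1.925278 - (-0.024812)/(-0.847104) = 1.895987
Iteration 3:
  f(1.895987) = -0.000404
  f'(1.895987) = -0.819490
  x_3 = 1.895987 - (-0.000404)/(-0.819490) = 1.895494
Iteration 4:
  f(1.895494) = 0.000000
  f'(1.895494) = -0.819023
  x_4 = 1.895494 - 0.000000/(-0.819023) = 1.895494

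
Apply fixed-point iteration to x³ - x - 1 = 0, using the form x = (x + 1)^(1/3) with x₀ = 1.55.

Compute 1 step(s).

Equation: x³ - x - 1 = 0
Fixed-point form: x = (x + 1)^(1/3)
x₀ = 1.55

x_1 = g(1.550000) = 1.366197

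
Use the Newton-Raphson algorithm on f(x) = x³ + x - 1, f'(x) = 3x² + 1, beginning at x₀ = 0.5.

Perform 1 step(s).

f(x) = x³ + x - 1
f'(x) = 3x² + 1
x₀ = 0.5

Newton-Raphson formula: x_{n+1} = x_n - f(x_n)/f'(x_n)

Iteration 1:
  f(0.500000) = -0.375000
  f'(0.500000) = 1.750000
  x_1 = 0.500000 - (-0.375000)/1.750000 = 0.714286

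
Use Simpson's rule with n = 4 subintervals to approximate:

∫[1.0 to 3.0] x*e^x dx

f(x) = x*e^x
a = 1.0, b = 3.0, n = 4
h = (b - a)/n = 0.500000

Simpson's rule: (h/3)[f(x₀) + 4f(x₁) + 2f(x₂) + ... + f(xₙ)]

x_0 = 1.0000, f(x_0) = 2.718282, coefficient = 1
x_1 = 1.5000, f(x_1) = 6.722534, coefficient = 4
x_2 = 2.0000, f(x_2) = 14.778112, coefficient = 2
x_3 = 2.5000, f(x_3) = 30.456235, coefficient = 4
x_4 = 3.0000, f(x_4) = 60.256611, coefficient = 1

I ≈ (0.500000/3) × 241.246191 = 40.207699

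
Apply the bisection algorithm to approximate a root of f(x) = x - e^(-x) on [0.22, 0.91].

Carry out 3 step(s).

f(x) = x - e^(-x)
Initial interval: [0.22, 0.91]

Iteration 1:
  c_1 = (0.220000 + 0.910000)/2 = 0.565000
  f(c_1) = f(0.565000) = -0.003360
  f(a) × f(c) ≥ 0, new interval: [0.565000, 0.910000]
Iteration 2:
  c_2 = (0.565000 + 0.910000)/2 = 0.737500
  f(c_2) = f(0.737500) = 0.259192
  f(a) × f(c) < 0, new interval: [0.565000, 0.737500]
Iteration 3:
  c_3 = (0.565000 + 0.737500)/2 = 0.651250
  f(c_3) = f(0.651250) = 0.129856
  f(a) × f(c) < 0, new interval: [0.565000, 0.651250]

After 3 iteration(s), the approximation is c_3 = 0.651250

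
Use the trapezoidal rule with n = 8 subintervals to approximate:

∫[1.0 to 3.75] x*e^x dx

f(x) = x*e^x
a = 1.0, b = 3.75, n = 8
h = (b - a)/n = 0.343750

Trapezoidal rule: (h/2)[f(x₀) + 2f(x₁) + 2f(x₂) + ... + f(xₙ)]

x_0 = 1.0000, f(x_0) = 2.718282, coefficient = 1
x_1 = 1.3438, f(x_1) = 5.151120, coefficient = 2
x_2 = 1.6875, f(x_2) = 9.122539, coefficient = 2
x_3 = 2.0312, f(x_3) = 15.485458, coefficient = 2
x_4 = 2.3750, f(x_4) = 25.533656, coefficient = 2
x_5 = 2.7188, f(x_5) = 41.219944, coefficient = 2
x_6 = 3.0625, f(x_6) = 65.479137, coefficient = 2
x_7 = 3.4062, f(x_7) = 102.705121, coefficient = 2
x_8 = 3.7500, f(x_8) = 159.454058, coefficient = 1

I ≈ (0.343750/2) × 691.566290 = 118.862956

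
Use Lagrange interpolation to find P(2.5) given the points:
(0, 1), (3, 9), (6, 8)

Lagrange interpolation formula:
P(x) = Σ yᵢ × Lᵢ(x)
where Lᵢ(x) = Π_{j≠i} (x - xⱼ)/(xᵢ - xⱼ)

L_0(2.5) = (2.5 - 3)/(0 - 3) × (2.5 - 6)/(0 - 6) = 0.097222
L_1(2.5) = (2.5 - 0)/(3 - 0) × (2.5 - 6)/(3 - 6) = 0.972222
L_2(2.5) = (2.5 - 0)/(6 - 0) × (2.5 - 3)/(6 - 3) = -0.069444

P(2.5) = 1×L_0(2.5) + 9×L_1(2.5) + 8×L_2(2.5)
P(2.5) = 8.291667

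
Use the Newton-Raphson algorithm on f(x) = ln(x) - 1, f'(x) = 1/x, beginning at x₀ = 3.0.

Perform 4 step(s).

f(x) = ln(x) - 1
f'(x) = 1/x
x₀ = 3.0

Newton-Raphson formula: x_{n+1} = x_n - f(x_n)/f'(x_n)

Iteration 1:
  f(3.000000) = 0.098612
  f'(3.000000) = 0.333333
  x_1 = 3.000000 - 0.098612/0.333333 = 2.704163
Iteration 2:
  f(2.704163) = -0.005208
  f'(2.704163) = 0.369800
  x_2 = 2.704163 - (-0.005208)/0.369800 = 2.718245
Iteration 3:
  f(2.718245) = -0.000014
  f'(2.718245) = 0.367884
  x_3 = 2.718245 - (-0.000014)/0.367884 = 2.718282
Iteration 4:
  f(2.718282) = 0.000000
  f'(2.718282) = 0.367879
  x_4 = 2.718282 - 0.000000/0.367879 = 2.718282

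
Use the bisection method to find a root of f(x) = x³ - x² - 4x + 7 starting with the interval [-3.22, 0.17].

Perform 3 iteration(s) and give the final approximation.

f(x) = x³ - x² - 4x + 7
Initial interval: [-3.22, 0.17]

Iteration 1:
  c_1 = (-3.220000 + 0.170000)/2 = -1.525000
  f(c_1) = f(-1.525000) = 7.227797
  f(a) × f(c) < 0, new interval: [-3.220000, -1.525000]
Iteration 2:
  c_2 = (-3.220000 + (-1.525000))/2 = -2.372500
  f(c_2) = f(-2.372500) = -2.492980
  f(a) × f(c) ≥ 0, new interval: [-2.372500, -1.525000]
Iteration 3:
  c_3 = (-2.372500 + (-1.525000))/2 = -1.948750
  f(c_3) = f(-1.948750) = 3.596749
  f(a) × f(c) < 0, new interval: [-2.372500, -1.948750]

After 3 iteration(s), the approximation is c_3 = -1.948750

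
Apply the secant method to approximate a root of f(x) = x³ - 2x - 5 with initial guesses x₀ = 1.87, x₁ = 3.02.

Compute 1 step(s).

f(x) = x³ - 2x - 5
x₀ = 1.87, x₁ = 3.02

Secant formula: x_{n+1} = x_n - f(x_n)(x_n - x_{n-1})/(f(x_n) - f(x_{n-1}))

Iteration 1:
  f(1.870000) = -2.200797
  f(3.020000) = 16.503608
  x_2 = 3.020000 - 16.503608×(3.020000 - 1.870000)/(16.503608 - (-2.200797))
       = 2.005311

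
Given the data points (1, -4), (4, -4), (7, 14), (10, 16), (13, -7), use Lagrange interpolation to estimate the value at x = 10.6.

Lagrange interpolation formula:
P(x) = Σ yᵢ × Lᵢ(x)
where Lᵢ(x) = Π_{j≠i} (x - xⱼ)/(xᵢ - xⱼ)

L_0(10.6) = (10.6 - 4)/(1 - 4) × (10.6 - 7)/(1 - 7) × (10.6 - 10)/(1 - 10) × (10.6 - 13)/(1 - 13) = -0.017600
L_1(10.6) = (10.6 - 1)/(4 - 1) × (10.6 - 7)/(4 - 7) × (10.6 - 10)/(4 - 10) × (10.6 - 13)/(4 - 13) = 0.102400
L_2(10.6) = (10.6 - 1)/(7 - 1) × (10.6 - 4)/(7 - 4) × (10.6 - 10)/(7 - 10) × (10.6 - 13)/(7 - 13) = -0.281600
L_3(10.6) = (10.6 - 1)/(10 - 1) × (10.6 - 4)/(10 - 4) × (10.6 - 7)/(10 - 7) × (10.6 - 13)/(10 - 13) = 1.126400
L_4(10.6) = (10.6 - 1)/(13 - 1) × (10.6 - 4)/(13 - 4) × (10.6 - 7)/(13 - 7) × (10.6 - 10)/(13 - 10) = 0.070400

P(10.6) = (-4)×L_0(10.6) + (-4)×L_1(10.6) + 14×L_2(10.6) + 16×L_3(10.6) + (-7)×L_4(10.6)
P(10.6) = 13.248000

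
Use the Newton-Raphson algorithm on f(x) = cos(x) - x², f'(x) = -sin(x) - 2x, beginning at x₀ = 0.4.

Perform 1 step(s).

f(x) = cos(x) - x²
f'(x) = -sin(x) - 2x
x₀ = 0.4

Newton-Raphson formula: x_{n+1} = x_n - f(x_n)/f'(x_n)

Iteration 1:
  f(0.400000) = 0.761061
  f'(0.400000) = -1.189418
  x_1 = 0.400000 - 0.761061/(-1.189418) = 1.039860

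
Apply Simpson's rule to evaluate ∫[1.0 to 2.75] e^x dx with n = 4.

f(x) = e^x
a = 1.0, b = 2.75, n = 4
h = (b - a)/n = 0.437500

Simpson's rule: (h/3)[f(x₀) + 4f(x₁) + 2f(x₂) + ... + f(xₙ)]

x_0 = 1.0000, f(x_0) = 2.718282, coefficient = 1
x_1 = 1.4375, f(x_1) = 4.210157, coefficient = 4
x_2 = 1.8750, f(x_2) = 6.520819, coefficient = 2
x_3 = 2.3125, f(x_3) = 10.099642, coefficient = 4
x_4 = 2.7500, f(x_4) = 15.642632, coefficient = 1

I ≈ (0.437500/3) × 88.641750 = 12.926922
Exact value: 12.924350
Error: 0.002572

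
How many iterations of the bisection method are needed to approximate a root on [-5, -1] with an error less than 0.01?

We need (b-a)/2^n ≤ 0.01
(-1 - (-5))/2^n ≤ 0.01
4/2^n ≤ 0.01
2^n ≥ 400
n ≥ log₂(400) = 8.64
n ≥ 9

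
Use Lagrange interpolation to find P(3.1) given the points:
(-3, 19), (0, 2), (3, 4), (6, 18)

Lagrange interpolation formula:
P(x) = Σ yᵢ × Lᵢ(x)
where Lᵢ(x) = Π_{j≠i} (x - xⱼ)/(xᵢ - xⱼ)

L_0(3.1) = (3.1 - 0)/(-3 - 0) × (3.1 - 3)/(-3 - 3) × (3.1 - 6)/(-3 - 6) = 0.005549
L_1(3.1) = (3.1 - (-3))/(0 - (-3)) × (3.1 - 3)/(0 - 3) × (3.1 - 6)/(0 - 6) = -0.032759
L_2(3.1) = (3.1 - (-3))/(3 - (-3)) × (3.1 - 0)/(3 - 0) × (3.1 - 6)/(3 - 6) = 1.015537
L_3(3.1) = (3.1 - (-3))/(6 - (-3)) × (3.1 - 0)/(6 - 0) × (3.1 - 3)/(6 - 3) = 0.011673

P(3.1) = 19×L_0(3.1) + 2×L_1(3.1) + 4×L_2(3.1) + 18×L_3(3.1)
P(3.1) = 4.312179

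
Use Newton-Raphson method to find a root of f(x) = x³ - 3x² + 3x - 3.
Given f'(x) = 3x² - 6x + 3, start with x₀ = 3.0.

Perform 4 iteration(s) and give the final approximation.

f(x) = x³ - 3x² + 3x - 3
f'(x) = 3x² - 6x + 3
x₀ = 3.0

Newton-Raphson formula: x_{n+1} = x_n - f(x_n)/f'(x_n)

Iteration 1:
  f(3.000000) = 6.000000
  f'(3.000000) = 12.000000
  x_1 = 3.000000 - 6.000000/12.000000 = 2.500000
Iteration 2:
  f(2.500000) = 1.375000
  f'(2.500000) = 6.750000
  x_2 = 2.500000 - 1.375000/6.750000 = 2.296296
Iteration 3:
  f(2.296296) = 0.178276
  f'(2.296296) = 5.041152
  x_3 = 2.296296 - 0.178276/5.041152 = 2.260932
Iteration 4:
  f(2.260932) = 0.004819
  f'(2.260932) = 4.769850
  x_4 = 2.260932 - 0.004819/4.769850 = 2.259922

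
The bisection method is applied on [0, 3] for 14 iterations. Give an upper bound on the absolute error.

Bisection error bound: |error| ≤ (b-a)/2^n
|error| ≤ (3 - 0)/2^14 = 3/2^14
|error| ≤ 0.0001831055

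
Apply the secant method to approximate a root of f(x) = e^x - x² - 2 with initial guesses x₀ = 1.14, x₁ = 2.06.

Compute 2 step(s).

f(x) = e^x - x² - 2
x₀ = 1.14, x₁ = 2.06

Secant formula: x_{n+1} = x_n - f(x_n)(x_n - x_{n-1})/(f(x_n) - f(x_{n-1}))

Iteration 1:
  f(1.140000) = -0.172832
  f(2.060000) = 1.602370
  x_2 = 2.060000 - 1.602370×(2.060000 - 1.140000)/(1.602370 - (-0.172832))
       = 1.229570
Iteration 2:
  f(2.060000) = 1.602370
  f(1.229570) = -0.092083
  x_3 = 1.229570 - (-0.092083)×(1.229570 - 2.060000)/(-0.092083 - 1.602370)
       = 1.274699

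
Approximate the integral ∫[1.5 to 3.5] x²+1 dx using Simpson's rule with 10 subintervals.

f(x) = x²+1
a = 1.5, b = 3.5, n = 10
h = (b - a)/n = 0.200000

Simpson's rule: (h/3)[f(x₀) + 4f(x₁) + 2f(x₂) + ... + f(xₙ)]

x_0 = 1.5000, f(x_0) = 3.250000, coefficient = 1
x_1 = 1.7000, f(x_1) = 3.890000, coefficient = 4
x_2 = 1.9000, f(x_2) = 4.610000, coefficient = 2
x_3 = 2.1000, f(x_3) = 5.410000, coefficient = 4
x_4 = 2.3000, f(x_4) = 6.290000, coefficient = 2
x_5 = 2.5000, f(x_5) = 7.250000, coefficient = 4
x_6 = 2.7000, f(x_6) = 8.290000, coefficient = 2
x_7 = 2.9000, f(x_7) = 9.410000, coefficient = 4
x_8 = 3.1000, f(x_8) = 10.610000, coefficient = 2
x_9 = 3.3000, f(x_9) = 11.890000, coefficient = 4
x_10 = 3.5000, f(x_10) = 13.250000, coefficient = 1

I ≈ (0.200000/3) × 227.500000 = 15.166667
Exact value: 15.166667
Error: 0.000000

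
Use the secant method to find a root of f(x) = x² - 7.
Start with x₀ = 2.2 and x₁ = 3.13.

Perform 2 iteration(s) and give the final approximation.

f(x) = x² - 7
x₀ = 2.2, x₁ = 3.13

Secant formula: x_{n+1} = x_n - f(x_n)(x_n - x_{n-1})/(f(x_n) - f(x_{n-1}))

Iteration 1:
  f(2.200000) = -2.160000
  f(3.130000) = 2.796900
  x_2 = 3.130000 - 2.796900×(3.130000 - 2.200000)/(2.796900 - (-2.160000))
       = 2.605253
Iteration 2:
  f(3.130000) = 2.796900
  f(2.605253) = -0.212655
  x_3 = 2.605253 - (-0.212655)×(2.605253 - 3.130000)/(-0.212655 - 2.796900)
       = 2.642332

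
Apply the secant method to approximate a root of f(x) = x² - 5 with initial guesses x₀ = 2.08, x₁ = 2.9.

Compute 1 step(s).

f(x) = x² - 5
x₀ = 2.08, x₁ = 2.9

Secant formula: x_{n+1} = x_n - f(x_n)(x_n - x_{n-1})/(f(x_n) - f(x_{n-1}))

Iteration 1:
  f(2.080000) = -0.673600
  f(2.900000) = 3.410000
  x_2 = 2.900000 - 3.410000×(2.900000 - 2.080000)/(3.410000 - (-0.673600))
       = 2.215261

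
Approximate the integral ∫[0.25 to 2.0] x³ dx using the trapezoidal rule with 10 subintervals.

f(x) = x³
a = 0.25, b = 2.0, n = 10
h = (b - a)/n = 0.175000

Trapezoidal rule: (h/2)[f(x₀) + 2f(x₁) + 2f(x₂) + ... + f(xₙ)]

x_0 = 0.2500, f(x_0) = 0.015625, coefficient = 1
x_1 = 0.4250, f(x_1) = 0.076766, coefficient = 2
x_2 = 0.6000, f(x_2) = 0.216000, coefficient = 2
x_3 = 0.7750, f(x_3) = 0.465484, coefficient = 2
x_4 = 0.9500, f(x_4) = 0.857375, coefficient = 2
x_5 = 1.1250, f(x_5) = 1.423828, coefficient = 2
x_6 = 1.3000, f(x_6) = 2.197000, coefficient = 2
x_7 = 1.4750, f(x_7) = 3.209047, coefficient = 2
x_8 = 1.6500, f(x_8) = 4.492125, coefficient = 2
x_9 = 1.8250, f(x_9) = 6.078391, coefficient = 2
x_10 = 2.0000, f(x_10) = 8.000000, coefficient = 1

I ≈ (0.175000/2) × 46.047656 = 4.029170
Exact value: 3.999023
Error: 0.030146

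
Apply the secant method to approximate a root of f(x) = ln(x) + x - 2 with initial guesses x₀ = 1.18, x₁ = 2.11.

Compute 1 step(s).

f(x) = ln(x) + x - 2
x₀ = 1.18, x₁ = 2.11

Secant formula: x_{n+1} = x_n - f(x_n)(x_n - x_{n-1})/(f(x_n) - f(x_{n-1}))

Iteration 1:
  f(1.180000) = -0.654486
  f(2.110000) = 0.856688
  x_2 = 2.110000 - 0.856688×(2.110000 - 1.180000)/(0.856688 - (-0.654486))
       = 1.582781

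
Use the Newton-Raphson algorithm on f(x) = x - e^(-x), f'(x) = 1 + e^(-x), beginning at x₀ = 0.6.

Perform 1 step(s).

f(x) = x - e^(-x)
f'(x) = 1 + e^(-x)
x₀ = 0.6

Newton-Raphson formula: x_{n+1} = x_n - f(x_n)/f'(x_n)

Iteration 1:
  f(0.600000) = 0.051188
  f'(0.600000) = 1.548812
  x_1 = 0.600000 - 0.051188/1.548812 = 0.566950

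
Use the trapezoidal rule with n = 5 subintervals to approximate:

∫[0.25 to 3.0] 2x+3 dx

f(x) = 2x+3
a = 0.25, b = 3.0, n = 5
h = (b - a)/n = 0.550000

Trapezoidal rule: (h/2)[f(x₀) + 2f(x₁) + 2f(x₂) + ... + f(xₙ)]

x_0 = 0.2500, f(x_0) = 3.500000, coefficient = 1
x_1 = 0.8000, f(x_1) = 4.600000, coefficient = 2
x_2 = 1.3500, f(x_2) = 5.700000, coefficient = 2
x_3 = 1.9000, f(x_3) = 6.800000, coefficient = 2
x_4 = 2.4500, f(x_4) = 7.900000, coefficient = 2
x_5 = 3.0000, f(x_5) = 9.000000, coefficient = 1

I ≈ (0.550000/2) × 62.500000 = 17.187500
Exact value: 17.187500
Error: 0.000000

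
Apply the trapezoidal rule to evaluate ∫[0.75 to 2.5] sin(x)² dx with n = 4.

f(x) = sin(x)²
a = 0.75, b = 2.5, n = 4
h = (b - a)/n = 0.437500

Trapezoidal rule: (h/2)[f(x₀) + 2f(x₁) + 2f(x₂) + ... + f(xₙ)]

x_0 = 0.7500, f(x_0) = 0.464631, coefficient = 1
x_1 = 1.1875, f(x_1) = 0.860139, coefficient = 2
x_2 = 1.6250, f(x_2) = 0.997065, coefficient = 2
x_3 = 2.0625, f(x_3) = 0.777095, coefficient = 2
x_4 = 2.5000, f(x_4) = 0.358169, coefficient = 1

I ≈ (0.437500/2) × 6.091398 = 1.332493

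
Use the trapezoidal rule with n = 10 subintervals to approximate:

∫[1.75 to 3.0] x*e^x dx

f(x) = x*e^x
a = 1.75, b = 3.0, n = 10
h = (b - a)/n = 0.125000

Trapezoidal rule: (h/2)[f(x₀) + 2f(x₁) + 2f(x₂) + ... + f(xₙ)]

x_0 = 1.7500, f(x_0) = 10.070555, coefficient = 1
x_1 = 1.8750, f(x_1) = 12.226536, coefficient = 2
x_2 = 2.0000, f(x_2) = 14.778112, coefficient = 2
x_3 = 2.1250, f(x_3) = 17.792407, coefficient = 2
x_4 = 2.2500, f(x_4) = 21.347406, coefficient = 2
x_5 = 2.3750, f(x_5) = 25.533656, coefficient = 2
x_6 = 2.5000, f(x_6) = 30.456235, coefficient = 2
x_7 = 2.6250, f(x_7) = 36.237007, coefficient = 2
x_8 = 2.7500, f(x_8) = 43.017238, coefficient = 2
x_9 = 2.8750, f(x_9) = 50.960594, coefficient = 2
x_10 = 3.0000, f(x_10) = 60.256611, coefficient = 1

I ≈ (0.125000/2) × 575.025548 = 35.939097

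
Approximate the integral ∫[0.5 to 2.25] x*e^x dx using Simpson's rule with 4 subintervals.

f(x) = x*e^x
a = 0.5, b = 2.25, n = 4
h = (b - a)/n = 0.437500

Simpson's rule: (h/3)[f(x₀) + 4f(x₁) + 2f(x₂) + ... + f(xₙ)]

x_0 = 0.5000, f(x_0) = 0.824361, coefficient = 1
x_1 = 0.9375, f(x_1) = 2.393990, coefficient = 4
x_2 = 1.3750, f(x_2) = 5.438230, coefficient = 2
x_3 = 1.8125, f(x_3) = 11.102909, coefficient = 4
x_4 = 2.2500, f(x_4) = 21.347406, coefficient = 1

I ≈ (0.437500/3) × 87.035822 = 12.692724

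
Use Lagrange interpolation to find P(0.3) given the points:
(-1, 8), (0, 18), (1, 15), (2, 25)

Lagrange interpolation formula:
P(x) = Σ yᵢ × Lᵢ(x)
where Lᵢ(x) = Π_{j≠i} (x - xⱼ)/(xᵢ - xⱼ)

L_0(0.3) = (0.3 - 0)/(-1 - 0) × (0.3 - 1)/(-1 - 1) × (0.3 - 2)/(-1 - 2) = -0.059500
L_1(0.3) = (0.3 - (-1))/(0 - (-1)) × (0.3 - 1)/(0 - 1) × (0.3 - 2)/(0 - 2) = 0.773500
L_2(0.3) = (0.3 - (-1))/(1 - (-1)) × (0.3 - 0)/(1 - 0) × (0.3 - 2)/(1 - 2) = 0.331500
L_3(0.3) = (0.3 - (-1))/(2 - (-1)) × (0.3 - 0)/(2 - 0) × (0.3 - 1)/(2 - 1) = -0.045500

P(0.3) = 8×L_0(0.3) + 18×L_1(0.3) + 15×L_2(0.3) + 25×L_3(0.3)
P(0.3) = 17.282000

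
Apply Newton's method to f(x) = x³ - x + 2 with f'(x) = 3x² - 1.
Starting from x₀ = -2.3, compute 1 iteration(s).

f(x) = x³ - x + 2
f'(x) = 3x² - 1
x₀ = -2.3

Newton-Raphson formula: x_{n+1} = x_n - f(x_n)/f'(x_n)

Iteration 1:
  f(-2.300000) = -7.867000
  f'(-2.300000) = 14.870000
  x_1 = -2.300000 - (-7.867000)/14.870000 = -1.770948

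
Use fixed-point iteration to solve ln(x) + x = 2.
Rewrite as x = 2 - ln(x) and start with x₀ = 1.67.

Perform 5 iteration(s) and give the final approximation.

Equation: ln(x) + x = 2
Fixed-point form: x = 2 - ln(x)
x₀ = 1.67

x_1 = g(1.670000) = 1.487176
x_2 = g(1.487176) = 1.603121
x_3 = g(1.603121) = 1.528048
x_4 = g(1.528048) = 1.576009
x_5 = g(1.576009) = 1.545104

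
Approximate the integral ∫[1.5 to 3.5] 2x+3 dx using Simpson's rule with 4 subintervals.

f(x) = 2x+3
a = 1.5, b = 3.5, n = 4
h = (b - a)/n = 0.500000

Simpson's rule: (h/3)[f(x₀) + 4f(x₁) + 2f(x₂) + ... + f(xₙ)]

x_0 = 1.5000, f(x_0) = 6.000000, coefficient = 1
x_1 = 2.0000, f(x_1) = 7.000000, coefficient = 4
x_2 = 2.5000, f(x_2) = 8.000000, coefficient = 2
x_3 = 3.0000, f(x_3) = 9.000000, coefficient = 4
x_4 = 3.5000, f(x_4) = 10.000000, coefficient = 1

I ≈ (0.500000/3) × 96.000000 = 16.000000
Exact value: 16.000000
Error: 0.000000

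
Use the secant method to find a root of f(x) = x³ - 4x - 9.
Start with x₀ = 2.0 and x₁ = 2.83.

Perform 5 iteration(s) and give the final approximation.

f(x) = x³ - 4x - 9
x₀ = 2.0, x₁ = 2.83

Secant formula: x_{n+1} = x_n - f(x_n)(x_n - x_{n-1})/(f(x_n) - f(x_{n-1}))

Iteration 1:
  f(2.000000) = -9.000000
  f(2.830000) = 2.345187
  x_2 = 2.830000 - 2.345187×(2.830000 - 2.000000)/(2.345187 - (-9.000000))
       = 2.658429
Iteration 2:
  f(2.830000) = 2.345187
  f(2.658429) = -0.845948
  x_3 = 2.658429 - (-0.845948)×(2.658429 - 2.830000)/(-0.845948 - 2.345187)
       = 2.703911
Iteration 3:
  f(2.658429) = -0.845948
  f(2.703911) = -0.046981
  x_4 = 2.703911 - (-0.046981)×(2.703911 - 2.658429)/(-0.046981 - (-0.845948))
       = 2.706586
Iteration 4:
  f(2.703911) = -0.046981
  f(2.706586) = 0.001039
  x_5 = 2.706586 - 0.001039×(2.706586 - 2.703911)/(0.001039 - (-0.046981))
       = 2.706528
Iteration 5:
  f(2.706586) = 0.001039
  f(2.706528) = -0.000001
  x_6 = 2.706528 - (-0.000001)×(2.706528 - 2.706586)/(-0.000001 - 0.001039)
       = 2.706528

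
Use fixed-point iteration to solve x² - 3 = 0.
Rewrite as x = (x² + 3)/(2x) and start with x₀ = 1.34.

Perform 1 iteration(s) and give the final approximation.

Equation: x² - 3 = 0
Fixed-point form: x = (x² + 3)/(2x)
x₀ = 1.34

x_1 = g(1.340000) = 1.789403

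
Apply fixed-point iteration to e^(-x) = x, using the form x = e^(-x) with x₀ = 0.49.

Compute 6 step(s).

Equation: e^(-x) = x
Fixed-point form: x = e^(-x)
x₀ = 0.49

x_1 = g(0.490000) = 0.612626
x_2 = g(0.612626) = 0.541926
x_3 = g(0.541926) = 0.581627
x_4 = g(0.581627) = 0.558988
x_5 = g(0.558988) = 0.571787
x_6 = g(0.571787) = 0.564516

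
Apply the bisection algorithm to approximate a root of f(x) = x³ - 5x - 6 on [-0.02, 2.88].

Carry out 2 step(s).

f(x) = x³ - 5x - 6
Initial interval: [-0.02, 2.88]

Iteration 1:
  c_1 = (-0.020000 + 2.880000)/2 = 1.430000
  f(c_1) = f(1.430000) = -10.225793
  f(a) × f(c) ≥ 0, new interval: [1.430000, 2.880000]
Iteration 2:
  c_2 = (1.430000 + 2.880000)/2 = 2.155000
  f(c_2) = f(2.155000) = -6.767126
  f(a) × f(c) ≥ 0, new interval: [2.155000, 2.880000]

After 2 iteration(s), the approximation is c_2 = 2.155000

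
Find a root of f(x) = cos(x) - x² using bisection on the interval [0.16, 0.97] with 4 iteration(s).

f(x) = cos(x) - x²
Initial interval: [0.16, 0.97]

Iteration 1:
  c_1 = (0.160000 + 0.970000)/2 = 0.565000
  f(c_1) = f(0.565000) = 0.525364
  f(a) × f(c) ≥ 0, new interval: [0.565000, 0.970000]
Iteration 2:
  c_2 = (0.565000 + 0.970000)/2 = 0.767500
  f(c_2) = f(0.767500) = 0.130593
  f(a) × f(c) ≥ 0, new interval: [0.767500, 0.970000]
Iteration 3:
  c_3 = (0.767500 + 0.970000)/2 = 0.868750
  f(c_3) = f(0.868750) = -0.108945
  f(a) × f(c) < 0, new interval: [0.767500, 0.868750]
Iteration 4:
  c_4 = (0.767500 + 0.868750)/2 = 0.818125
  f(c_4) = f(0.818125) = 0.014262
  f(a) × f(c) ≥ 0, new interval: [0.818125, 0.868750]

After 4 iteration(s), the approximation is c_4 = 0.818125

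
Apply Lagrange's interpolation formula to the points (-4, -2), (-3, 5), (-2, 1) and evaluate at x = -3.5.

Lagrange interpolation formula:
P(x) = Σ yᵢ × Lᵢ(x)
where Lᵢ(x) = Π_{j≠i} (x - xⱼ)/(xᵢ - xⱼ)

L_0(-3.5) = (-3.5 - (-3))/(-4 - (-3)) × (-3.5 - (-2))/(-4 - (-2)) = 0.375000
L_1(-3.5) = (-3.5 - (-4))/(-3 - (-4)) × (-3.5 - (-2))/(-3 - (-2)) = 0.750000
L_2(-3.5) = (-3.5 - (-4))/(-2 - (-4)) × (-3.5 - (-3))/(-2 - (-3)) = -0.125000

P(-3.5) = (-2)×L_0(-3.5) + 5×L_1(-3.5) + 1×L_2(-3.5)
P(-3.5) = 2.875000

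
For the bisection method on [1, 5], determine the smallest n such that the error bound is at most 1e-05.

We need (b-a)/2^n ≤ 1e-05
(5 - 1)/2^n ≤ 1e-05
4/2^n ≤ 1e-05
2^n ≥ 400000
n ≥ log₂(400000) = 18.61
n ≥ 19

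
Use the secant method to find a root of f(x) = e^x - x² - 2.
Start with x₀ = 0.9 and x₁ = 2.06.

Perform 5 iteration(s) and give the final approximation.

f(x) = e^x - x² - 2
x₀ = 0.9, x₁ = 2.06

Secant formula: x_{n+1} = x_n - f(x_n)(x_n - x_{n-1})/(f(x_n) - f(x_{n-1}))

Iteration 1:
  f(0.900000) = -0.350397
  f(2.060000) = 1.602370
  x_2 = 2.060000 - 1.602370×(2.060000 - 0.900000)/(1.602370 - (-0.350397))
       = 1.108146
Iteration 2:
  f(2.060000) = 1.602370
  f(1.108146) = -0.199250
  x_3 = 1.108146 - (-0.199250)×(1.108146 - 2.060000)/(-0.199250 - 1.602370)
       = 1.213416
Iteration 3:
  f(1.108146) = -0.199250
  f(1.213416) = -0.107419
  x_4 = 1.213416 - (-0.107419)×(1.213416 - 1.108146)/(-0.107419 - (-0.199250))
       = 1.336555
Iteration 4:
  f(1.213416) = -0.107419
  f(1.336555) = 0.019530
  x_5 = 1.336555 - 0.019530×(1.336555 - 1.213416)/(0.019530 - (-0.107419))
       = 1.317611
Iteration 5:
  f(1.336555) = 0.019530
  f(1.317611) = -0.001610
  x_6 = 1.317611 - (-0.001610)×(1.317611 - 1.336555)/(-0.001610 - 0.019530)
       = 1.319054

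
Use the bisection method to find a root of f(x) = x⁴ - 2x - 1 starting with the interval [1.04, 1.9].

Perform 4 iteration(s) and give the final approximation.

f(x) = x⁴ - 2x - 1
Initial interval: [1.04, 1.9]

Iteration 1:
  c_1 = (1.040000 + 1.900000)/2 = 1.470000
  f(c_1) = f(1.470000) = 0.729489
  f(a) × f(c) < 0, new interval: [1.040000, 1.470000]
Iteration 2:
  c_2 = (1.040000 + 1.470000)/2 = 1.255000
  f(c_2) = f(1.255000) = -1.029296
  f(a) × f(c) ≥ 0, new interval: [1.255000, 1.470000]
Iteration 3:
  c_3 = (1.255000 + 1.470000)/2 = 1.362500
  f(c_3) = f(1.362500) = -0.278756
  f(a) × f(c) ≥ 0, new interval: [1.362500, 1.470000]
Iteration 4:
  c_4 = (1.362500 + 1.470000)/2 = 1.416250
  f(c_4) = f(1.416250) = 0.190589
  f(a) × f(c) < 0, new interval: [1.362500, 1.416250]

After 4 iteration(s), the approximation is c_4 = 1.416250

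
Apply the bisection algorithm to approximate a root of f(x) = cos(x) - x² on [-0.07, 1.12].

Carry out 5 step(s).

f(x) = cos(x) - x²
Initial interval: [-0.07, 1.12]

Iteration 1:
  c_1 = (-0.070000 + 1.120000)/2 = 0.525000
  f(c_1) = f(0.525000) = 0.589699
  f(a) × f(c) ≥ 0, new interval: [0.525000, 1.120000]
Iteration 2:
  c_2 = (0.525000 + 1.120000)/2 = 0.822500
  f(c_2) = f(0.822500) = 0.003885
  f(a) × f(c) ≥ 0, new interval: [0.822500, 1.120000]
Iteration 3:
  c_3 = (0.822500 + 1.120000)/2 = 0.971250
  f(c_3) = f(0.971250) = -0.379059
  f(a) × f(c) < 0, new interval: [0.822500, 0.971250]
Iteration 4:
  c_4 = (0.822500 + 0.971250)/2 = 0.896875
  f(c_4) = f(0.896875) = -0.180330
  f(a) × f(c) < 0, new interval: [0.822500, 0.896875]
Iteration 5:
  c_5 = (0.822500 + 0.896875)/2 = 0.859688
  f(c_5) = f(0.859688) = -0.086388
  f(a) × f(c) < 0, new interval: [0.822500, 0.859688]

After 5 iteration(s), the approximation is c_5 = 0.859688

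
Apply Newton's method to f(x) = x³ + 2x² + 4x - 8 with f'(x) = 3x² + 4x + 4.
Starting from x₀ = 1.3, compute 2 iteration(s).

f(x) = x³ + 2x² + 4x - 8
f'(x) = 3x² + 4x + 4
x₀ = 1.3

Newton-Raphson formula: x_{n+1} = x_n - f(x_n)/f'(x_n)

Iteration 1:
  f(1.300000) = 2.777000
  f'(1.300000) = 14.270000
  x_1 = 1.300000 - 2.777000/14.270000 = 1.105396
Iteration 2:
  f(1.105396) = 0.216068
  f'(1.105396) = 12.087284
  x_2 = 1.105396 - 0.216068/12.087284 = 1.087520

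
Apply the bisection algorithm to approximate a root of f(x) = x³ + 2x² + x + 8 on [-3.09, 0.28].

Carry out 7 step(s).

f(x) = x³ + 2x² + x + 8
Initial interval: [-3.09, 0.28]

Iteration 1:
  c_1 = (-3.090000 + 0.280000)/2 = -1.405000
  f(c_1) = f(-1.405000) = 7.769545
  f(a) × f(c) < 0, new interval: [-3.090000, -1.405000]
Iteration 2:
  c_2 = (-3.090000 + (-1.405000))/2 = -2.247500
  f(c_2) = f(-2.247500) = 4.502314
  f(a) × f(c) < 0, new interval: [-3.090000, -2.247500]
Iteration 3:
  c_3 = (-3.090000 + (-2.247500))/2 = -2.668750
  f(c_3) = f(-2.668750) = 0.568261
  f(a) × f(c) < 0, new interval: [-3.090000, -2.668750]
Iteration 4:
  c_4 = (-3.090000 + (-2.668750))/2 = -2.879375
  f(c_4) = f(-2.879375) = -2.170098
  f(a) × f(c) ≥ 0, new interval: [-2.879375, -2.668750]
Iteration 5:
  c_5 = (-2.879375 + (-2.668750))/2 = -2.774062
  f(c_5) = f(-2.774062) = -0.730801
  f(a) × f(c) ≥ 0, new interval: [-2.774062, -2.668750]
Iteration 6:
  c_6 = (-2.774062 + (-2.668750))/2 = -2.721406
  f(c_6) = f(-2.721406) = -0.064178
  f(a) × f(c) ≥ 0, new interval: [-2.721406, -2.668750]
Iteration 7:
  c_7 = (-2.721406 + (-2.668750))/2 = -2.695078
  f(c_7) = f(-2.695078) = 0.256259
  f(a) × f(c) < 0, new interval: [-2.721406, -2.695078]

After 7 iteration(s), the approximation is c_7 = -2.695078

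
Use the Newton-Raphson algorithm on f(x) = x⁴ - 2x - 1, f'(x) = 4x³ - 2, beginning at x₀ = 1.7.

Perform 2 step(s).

f(x) = x⁴ - 2x - 1
f'(x) = 4x³ - 2
x₀ = 1.7

Newton-Raphson formula: x_{n+1} = x_n - f(x_n)/f'(x_n)

Iteration 1:
  f(1.700000) = 3.952100
  f'(1.700000) = 17.652000
  x_1 = 1.700000 - 3.952100/17.652000 = 1.476110
Iteration 2:
  f(1.476110) = 0.795392
  f'(1.476110) = 10.865198
  x_2 = 1.476110 - 0.795392/10.865198 = 1.402905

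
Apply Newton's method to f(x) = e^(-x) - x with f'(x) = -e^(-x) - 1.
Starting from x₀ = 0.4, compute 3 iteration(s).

f(x) = e^(-x) - x
f'(x) = -e^(-x) - 1
x₀ = 0.4

Newton-Raphson formula: x_{n+1} = x_n - f(x_n)/f'(x_n)

Iteration 1:
  f(0.400000) = 0.270320
  f'(0.400000) = -1.670320
  x_1 = 0.400000 - 0.270320/(-1.670320) = 0.561837
Iteration 2:
  f(0.561837) = 0.008323
  f'(0.561837) = -1.570161
  x_2 = 0.561837 - 0.008323/(-1.570161) = 0.567138
Iteration 3:
  f(0.567138) = 0.000008
  f'(0.567138) = -1.567146
  x_3 = 0.567138 - 0.000008/(-1.567146) = 0.567143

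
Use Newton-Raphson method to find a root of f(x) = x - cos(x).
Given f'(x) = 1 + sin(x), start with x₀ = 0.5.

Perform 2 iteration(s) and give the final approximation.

f(x) = x - cos(x)
f'(x) = 1 + sin(x)
x₀ = 0.5

Newton-Raphson formula: x_{n+1} = x_n - f(x_n)/f'(x_n)

Iteration 1:
  f(0.500000) = -0.377583
  f'(0.500000) = 1.479426
  x_1 = 0.500000 - (-0.377583)/1.479426 = 0.755222
Iteration 2:
  f(0.755222) = 0.027103
  f'(0.755222) = 1.685451
  x_2 = 0.755222 - 0.027103/1.685451 = 0.739142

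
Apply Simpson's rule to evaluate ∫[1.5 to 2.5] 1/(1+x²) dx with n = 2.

f(x) = 1/(1+x²)
a = 1.5, b = 2.5, n = 2
h = (b - a)/n = 0.500000

Simpson's rule: (h/3)[f(x₀) + 4f(x₁) + 2f(x₂) + ... + f(xₙ)]

x_0 = 1.5000, f(x_0) = 0.307692, coefficient = 1
x_1 = 2.0000, f(x_1) = 0.200000, coefficient = 4
x_2 = 2.5000, f(x_2) = 0.137931, coefficient = 1

I ≈ (0.500000/3) × 1.245623 = 0.207604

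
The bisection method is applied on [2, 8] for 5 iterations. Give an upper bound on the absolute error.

Bisection error bound: |error| ≤ (b-a)/2^n
|error| ≤ (8 - 2)/2^5 = 6/2^5
|error| ≤ 0.1875000000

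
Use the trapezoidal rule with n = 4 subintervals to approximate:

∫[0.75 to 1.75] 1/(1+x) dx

f(x) = 1/(1+x)
a = 0.75, b = 1.75, n = 4
h = (b - a)/n = 0.250000

Trapezoidal rule: (h/2)[f(x₀) + 2f(x₁) + 2f(x₂) + ... + f(xₙ)]

x_0 = 0.7500, f(x_0) = 0.571429, coefficient = 1
x_1 = 1.0000, f(x_1) = 0.500000, coefficient = 2
x_2 = 1.2500, f(x_2) = 0.444444, coefficient = 2
x_3 = 1.5000, f(x_3) = 0.400000, coefficient = 2
x_4 = 1.7500, f(x_4) = 0.363636, coefficient = 1

I ≈ (0.250000/2) × 3.623954 = 0.452994
Exact value: 0.451985
Error: 0.001009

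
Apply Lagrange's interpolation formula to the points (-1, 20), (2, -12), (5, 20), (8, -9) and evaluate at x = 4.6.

Lagrange interpolation formula:
P(x) = Σ yᵢ × Lᵢ(x)
where Lᵢ(x) = Π_{j≠i} (x - xⱼ)/(xᵢ - xⱼ)

L_0(4.6) = (4.6 - 2)/(-1 - 2) × (4.6 - 5)/(-1 - 5) × (4.6 - 8)/(-1 - 8) = -0.021827
L_1(4.6) = (4.6 - (-1))/(2 - (-1)) × (4.6 - 5)/(2 - 5) × (4.6 - 8)/(2 - 8) = 0.141037
L_2(4.6) = (4.6 - (-1))/(5 - (-1)) × (4.6 - 2)/(5 - 2) × (4.6 - 8)/(5 - 8) = 0.916741
L_3(4.6) = (4.6 - (-1))/(8 - (-1)) × (4.6 - 2)/(8 - 2) × (4.6 - 5)/(8 - 5) = -0.035951

P(4.6) = 20×L_0(4.6) + (-12)×L_1(4.6) + 20×L_2(4.6) + (-9)×L_3(4.6)
P(4.6) = 16.529383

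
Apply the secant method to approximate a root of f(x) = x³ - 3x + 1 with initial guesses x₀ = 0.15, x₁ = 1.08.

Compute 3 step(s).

f(x) = x³ - 3x + 1
x₀ = 0.15, x₁ = 1.08

Secant formula: x_{n+1} = x_n - f(x_n)(x_n - x_{n-1})/(f(x_n) - f(x_{n-1}))

Iteration 1:
  f(0.150000) = 0.553375
  f(1.080000) = -0.980288
  x_2 = 1.080000 - (-0.980288)×(1.080000 - 0.150000)/(-0.980288 - 0.553375)
       = 0.485562
Iteration 2:
  f(1.080000) = -0.980288
  f(0.485562) = -0.342204
  x_3 = 0.485562 - (-0.342204)×(0.485562 - 1.080000)/(-0.342204 - (-0.980288))
       = 0.166764
Iteration 3:
  f(0.485562) = -0.342204
  f(0.166764) = 0.504344
  x_4 = 0.166764 - 0.504344×(0.166764 - 0.485562)/(0.504344 - (-0.342204))
       = 0.356693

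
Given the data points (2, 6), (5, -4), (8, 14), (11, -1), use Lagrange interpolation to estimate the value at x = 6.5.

Lagrange interpolation formula:
P(x) = Σ yᵢ × Lᵢ(x)
where Lᵢ(x) = Π_{j≠i} (x - xⱼ)/(xᵢ - xⱼ)

L_0(6.5) = (6.5 - 5)/(2 - 5) × (6.5 - 8)/(2 - 8) × (6.5 - 11)/(2 - 11) = -0.062500
L_1(6.5) = (6.5 - 2)/(5 - 2) × (6.5 - 8)/(5 - 8) × (6.5 - 11)/(5 - 11) = 0.562500
L_2(6.5) = (6.5 - 2)/(8 - 2) × (6.5 - 5)/(8 - 5) × (6.5 - 11)/(8 - 11) = 0.562500
L_3(6.5) = (6.5 - 2)/(11 - 2) × (6.5 - 5)/(11 - 5) × (6.5 - 8)/(11 - 8) = -0.062500

P(6.5) = 6×L_0(6.5) + (-4)×L_1(6.5) + 14×L_2(6.5) + (-1)×L_3(6.5)
P(6.5) = 5.312500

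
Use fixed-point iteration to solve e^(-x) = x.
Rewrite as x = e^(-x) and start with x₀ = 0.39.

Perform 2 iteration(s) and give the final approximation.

Equation: e^(-x) = x
Fixed-point form: x = e^(-x)
x₀ = 0.39

x_1 = g(0.390000) = 0.677057
x_2 = g(0.677057) = 0.508110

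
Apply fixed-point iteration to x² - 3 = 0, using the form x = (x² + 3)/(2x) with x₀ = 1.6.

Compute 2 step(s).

Equation: x² - 3 = 0
Fixed-point form: x = (x² + 3)/(2x)
x₀ = 1.6

x_1 = g(1.600000) = 1.737500
x_2 = g(1.737500) = 1.732059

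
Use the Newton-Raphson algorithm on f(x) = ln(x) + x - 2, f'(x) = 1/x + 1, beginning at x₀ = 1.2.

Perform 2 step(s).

f(x) = ln(x) + x - 2
f'(x) = 1/x + 1
x₀ = 1.2

Newton-Raphson formula: x_{n+1} = x_n - f(x_n)/f'(x_n)

Iteration 1:
  f(1.200000) = -0.617678
  f'(1.200000) = 1.833333
  x_1 = 1.200000 - (-0.617678)/1.833333 = 1.536916
Iteration 2:
  f(1.536916) = -0.033307
  f'(1.536916) = 1.650654
  x_2 = 1.536916 - (-0.033307)/1.650654 = 1.557094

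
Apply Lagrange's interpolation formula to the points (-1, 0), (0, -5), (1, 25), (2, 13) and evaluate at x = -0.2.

Lagrange interpolation formula:
P(x) = Σ yᵢ × Lᵢ(x)
where Lᵢ(x) = Π_{j≠i} (x - xⱼ)/(xᵢ - xⱼ)

L_0(-0.2) = (-0.2 - 0)/(-1 - 0) × (-0.2 - 1)/(-1 - 1) × (-0.2 - 2)/(-1 - 2) = 0.088000
L_1(-0.2) = (-0.2 - (-1))/(0 - (-1)) × (-0.2 - 1)/(0 - 1) × (-0.2 - 2)/(0 - 2) = 1.056000
L_2(-0.2) = (-0.2 - (-1))/(1 - (-1)) × (-0.2 - 0)/(1 - 0) × (-0.2 - 2)/(1 - 2) = -0.176000
L_3(-0.2) = (-0.2 - (-1))/(2 - (-1)) × (-0.2 - 0)/(2 - 0) × (-0.2 - 1)/(2 - 1) = 0.032000

P(-0.2) = 0×L_0(-0.2) + (-5)×L_1(-0.2) + 25×L_2(-0.2) + 13×L_3(-0.2)
P(-0.2) = -9.264000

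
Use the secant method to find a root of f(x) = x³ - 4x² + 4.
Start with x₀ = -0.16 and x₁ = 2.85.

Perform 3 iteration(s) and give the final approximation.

f(x) = x³ - 4x² + 4
x₀ = -0.16, x₁ = 2.85

Secant formula: x_{n+1} = x_n - f(x_n)(x_n - x_{n-1})/(f(x_n) - f(x_{n-1}))

Iteration 1:
  f(-0.160000) = 3.893504
  f(2.850000) = -5.340875
  x_2 = 2.850000 - (-5.340875)×(2.850000 - (-0.160000))/(-5.340875 - 3.893504)
       = 1.109110
Iteration 2:
  f(2.850000) = -5.340875
  f(1.109110) = 0.443842
  x_3 = 1.109110 - 0.443842×(1.109110 - 2.850000)/(0.443842 - (-5.340875))
       = 1.242683
Iteration 3:
  f(1.109110) = 0.443842
  f(1.242683) = -0.258017
  x_4 = 1.242683 - (-0.258017)×(1.242683 - 1.109110)/(-0.258017 - 0.443842)
       = 1.193579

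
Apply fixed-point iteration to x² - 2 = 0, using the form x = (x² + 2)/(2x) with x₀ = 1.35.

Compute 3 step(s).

Equation: x² - 2 = 0
Fixed-point form: x = (x² + 2)/(2x)
x₀ = 1.35

x_1 = g(1.350000) = 1.415741
x_2 = g(1.415741) = 1.414214
x_3 = g(1.414214) = 1.414214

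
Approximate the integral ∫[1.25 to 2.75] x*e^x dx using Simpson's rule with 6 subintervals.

f(x) = x*e^x
a = 1.25, b = 2.75, n = 6
h = (b - a)/n = 0.250000

Simpson's rule: (h/3)[f(x₀) + 4f(x₁) + 2f(x₂) + ... + f(xₙ)]

x_0 = 1.2500, f(x_0) = 4.362929, coefficient = 1
x_1 = 1.5000, f(x_1) = 6.722534, coefficient = 4
x_2 = 1.7500, f(x_2) = 10.070555, coefficient = 2
x_3 = 2.0000, f(x_3) = 14.778112, coefficient = 4
x_4 = 2.2500, f(x_4) = 21.347406, coefficient = 2
x_5 = 2.5000, f(x_5) = 30.456235, coefficient = 4
x_6 = 2.7500, f(x_6) = 43.017238, coefficient = 1

I ≈ (0.250000/3) × 318.043610 = 26.503634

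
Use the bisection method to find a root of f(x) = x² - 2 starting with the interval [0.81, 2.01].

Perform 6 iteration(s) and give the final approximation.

f(x) = x² - 2
Initial interval: [0.81, 2.01]

Iteration 1:
  c_1 = (0.810000 + 2.010000)/2 = 1.410000
  f(c_1) = f(1.410000) = -0.011900
  f(a) × f(c) ≥ 0, new interval: [1.410000, 2.010000]
Iteration 2:
  c_2 = (1.410000 + 2.010000)/2 = 1.710000
  f(c_2) = f(1.710000) = 0.924100
  f(a) × f(c) < 0, new interval: [1.410000, 1.710000]
Iteration 3:
  c_3 = (1.410000 + 1.710000)/2 = 1.560000
  f(c_3) = f(1.560000) = 0.433600
  f(a) × f(c) < 0, new interval: [1.410000, 1.560000]
Iteration 4:
  c_4 = (1.410000 + 1.560000)/2 = 1.485000
  f(c_4) = f(1.485000) = 0.205225
  f(a) × f(c) < 0, new interval: [1.410000, 1.485000]
Iteration 5:
  c_5 = (1.410000 + 1.485000)/2 = 1.447500
  f(c_5) = f(1.447500) = 0.095256
  f(a) × f(c) < 0, new interval: [1.410000, 1.447500]
Iteration 6:
  c_6 = (1.410000 + 1.447500)/2 = 1.428750
  f(c_6) = f(1.428750) = 0.041327
  f(a) × f(c) < 0, new interval: [1.410000, 1.428750]

After 6 iteration(s), the approximation is c_6 = 1.428750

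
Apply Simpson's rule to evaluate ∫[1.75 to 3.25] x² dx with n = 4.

f(x) = x²
a = 1.75, b = 3.25, n = 4
h = (b - a)/n = 0.375000

Simpson's rule: (h/3)[f(x₀) + 4f(x₁) + 2f(x₂) + ... + f(xₙ)]

x_0 = 1.7500, f(x_0) = 3.062500, coefficient = 1
x_1 = 2.1250, f(x_1) = 4.515625, coefficient = 4
x_2 = 2.5000, f(x_2) = 6.250000, coefficient = 2
x_3 = 2.8750, f(x_3) = 8.265625, coefficient = 4
x_4 = 3.2500, f(x_4) = 10.562500, coefficient = 1

I ≈ (0.375000/3) × 77.250000 = 9.656250
Exact value: 9.656250
Error: 0.000000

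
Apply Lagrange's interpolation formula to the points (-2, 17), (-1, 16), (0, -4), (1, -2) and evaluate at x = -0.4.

Lagrange interpolation formula:
P(x) = Σ yᵢ × Lᵢ(x)
where Lᵢ(x) = Π_{j≠i} (x - xⱼ)/(xᵢ - xⱼ)

L_0(-0.4) = (-0.4 - (-1))/(-2 - (-1)) × (-0.4 - 0)/(-2 - 0) × (-0.4 - 1)/(-2 - 1) = -0.056000
L_1(-0.4) = (-0.4 - (-2))/(-1 - (-2)) × (-0.4 - 0)/(-1 - 0) × (-0.4 - 1)/(-1 - 1) = 0.448000
L_2(-0.4) = (-0.4 - (-2))/(0 - (-2)) × (-0.4 - (-1))/(0 - (-1)) × (-0.4 - 1)/(0 - 1) = 0.672000
L_3(-0.4) = (-0.4 - (-2))/(1 - (-2)) × (-0.4 - (-1))/(1 - (-1)) × (-0.4 - 0)/(1 - 0) = -0.064000

P(-0.4) = 17×L_0(-0.4) + 16×L_1(-0.4) + (-4)×L_2(-0.4) + (-2)×L_3(-0.4)
P(-0.4) = 3.656000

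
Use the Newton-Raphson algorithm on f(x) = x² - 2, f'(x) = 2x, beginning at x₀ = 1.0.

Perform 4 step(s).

f(x) = x² - 2
f'(x) = 2x
x₀ = 1.0

Newton-Raphson formula: x_{n+1} = x_n - f(x_n)/f'(x_n)

Iteration 1:
  f(1.000000) = -1.000000
  f'(1.000000) = 2.000000
  x_1 = 1.000000 - (-1.000000)/2.000000 = 1.500000
Iteration 2:
  f(1.500000) = 0.250000
  f'(1.500000) = 3.000000
  x_2 = 1.500000 - 0.250000/3.000000 = 1.416667
Iteration 3:
  f(1.416667) = 0.006944
  f'(1.416667) = 2.833333
  x_3 = 1.416667 - 0.006944/2.833333 = 1.414216
Iteration 4:
  f(1.414216) = 0.000006
  f'(1.414216) = 2.828431
  x_4 = 1.414216 - 0.000006/2.828431 = 1.414214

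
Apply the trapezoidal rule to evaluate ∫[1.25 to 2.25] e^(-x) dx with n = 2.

f(x) = e^(-x)
a = 1.25, b = 2.25, n = 2
h = (b - a)/n = 0.500000

Trapezoidal rule: (h/2)[f(x₀) + 2f(x₁) + 2f(x₂) + ... + f(xₙ)]

x_0 = 1.2500, f(x_0) = 0.286505, coefficient = 1
x_1 = 1.7500, f(x_1) = 0.173774, coefficient = 2
x_2 = 2.2500, f(x_2) = 0.105399, coefficient = 1

I ≈ (0.500000/2) × 0.739452 = 0.184863
Exact value: 0.181106
Error: 0.003757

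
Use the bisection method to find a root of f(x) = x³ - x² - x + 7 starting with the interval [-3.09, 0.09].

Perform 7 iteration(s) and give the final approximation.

f(x) = x³ - x² - x + 7
Initial interval: [-3.09, 0.09]

Iteration 1:
  c_1 = (-3.090000 + 0.090000)/2 = -1.500000
  f(c_1) = f(-1.500000) = 2.875000
  f(a) × f(c) < 0, new interval: [-3.090000, -1.500000]
Iteration 2:
  c_2 = (-3.090000 + (-1.500000))/2 = -2.295000
  f(c_2) = f(-2.295000) = -8.059847
  f(a) × f(c) ≥ 0, new interval: [-2.295000, -1.500000]
Iteration 3:
  c_3 = (-2.295000 + (-1.500000))/2 = -1.897500
  f(c_3) = f(-1.897500) = -1.534967
  f(a) × f(c) ≥ 0, new interval: [-1.897500, -1.500000]
Iteration 4:
  c_4 = (-1.897500 + (-1.500000))/2 = -1.698750
  f(c_4) = f(-1.698750) = 0.910828
  f(a) × f(c) < 0, new interval: [-1.897500, -1.698750]
Iteration 5:
  c_5 = (-1.897500 + (-1.698750))/2 = -1.798125
  f(c_5) = f(-1.798125) = -0.248922
  f(a) × f(c) ≥ 0, new interval: [-1.798125, -1.698750]
Iteration 6:
  c_6 = (-1.798125 + (-1.698750))/2 = -1.748438
  f(c_6) = f(-1.748438) = 0.346371
  f(a) × f(c) < 0, new interval: [-1.798125, -1.748438]
Iteration 7:
  c_7 = (-1.798125 + (-1.748438))/2 = -1.773281
  f(c_7) = f(-1.773281) = 0.052625
  f(a) × f(c) < 0, new interval: [-1.798125, -1.773281]

After 7 iteration(s), the approximation is c_7 = -1.773281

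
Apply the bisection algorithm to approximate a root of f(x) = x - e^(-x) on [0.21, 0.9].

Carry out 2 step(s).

f(x) = x - e^(-x)
Initial interval: [0.21, 0.9]

Iteration 1:
  c_1 = (0.210000 + 0.900000)/2 = 0.555000
  f(c_1) = f(0.555000) = -0.019072
  f(a) × f(c) ≥ 0, new interval: [0.555000, 0.900000]
Iteration 2:
  c_2 = (0.555000 + 0.900000)/2 = 0.727500
  f(c_2) = f(0.727500) = 0.244385
  f(a) × f(c) < 0, new interval: [0.555000, 0.727500]

After 2 iteration(s), the approximation is c_2 = 0.727500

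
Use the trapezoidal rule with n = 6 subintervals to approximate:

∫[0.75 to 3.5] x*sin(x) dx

f(x) = x*sin(x)
a = 0.75, b = 3.5, n = 6
h = (b - a)/n = 0.458333

Trapezoidal rule: (h/2)[f(x₀) + 2f(x₁) + 2f(x₂) + ... + f(xₙ)]

x_0 = 0.7500, f(x_0) = 0.511229, coefficient = 1
x_1 = 1.2083, f(x_1) = 1.129823, coefficient = 2
x_2 = 1.6667, f(x_2) = 1.659013, coefficient = 2
x_3 = 2.1250, f(x_3) = 1.806930, coefficient = 2
x_4 = 2.5833, f(x_4) = 1.368419, coefficient = 2
x_5 = 3.0417, f(x_5) = 0.303436, coefficient = 2
x_6 = 3.5000, f(x_6) = -1.227741, coefficient = 1

I ≈ (0.458333/2) × 11.818730 = 2.708459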